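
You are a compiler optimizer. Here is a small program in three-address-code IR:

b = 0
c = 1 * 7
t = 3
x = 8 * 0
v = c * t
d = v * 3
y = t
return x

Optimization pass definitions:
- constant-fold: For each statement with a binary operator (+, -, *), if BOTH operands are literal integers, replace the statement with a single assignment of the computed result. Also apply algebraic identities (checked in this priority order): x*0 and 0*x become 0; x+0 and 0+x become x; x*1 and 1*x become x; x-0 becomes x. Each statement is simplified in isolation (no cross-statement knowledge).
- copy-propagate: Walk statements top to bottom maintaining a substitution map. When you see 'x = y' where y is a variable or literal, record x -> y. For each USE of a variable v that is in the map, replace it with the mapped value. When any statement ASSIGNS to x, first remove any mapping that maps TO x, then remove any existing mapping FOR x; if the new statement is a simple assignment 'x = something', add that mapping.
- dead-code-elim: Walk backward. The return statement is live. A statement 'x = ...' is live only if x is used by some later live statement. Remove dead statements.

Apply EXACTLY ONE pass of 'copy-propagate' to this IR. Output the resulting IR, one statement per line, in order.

Applying copy-propagate statement-by-statement:
  [1] b = 0  (unchanged)
  [2] c = 1 * 7  (unchanged)
  [3] t = 3  (unchanged)
  [4] x = 8 * 0  (unchanged)
  [5] v = c * t  -> v = c * 3
  [6] d = v * 3  (unchanged)
  [7] y = t  -> y = 3
  [8] return x  (unchanged)
Result (8 stmts):
  b = 0
  c = 1 * 7
  t = 3
  x = 8 * 0
  v = c * 3
  d = v * 3
  y = 3
  return x

Answer: b = 0
c = 1 * 7
t = 3
x = 8 * 0
v = c * 3
d = v * 3
y = 3
return x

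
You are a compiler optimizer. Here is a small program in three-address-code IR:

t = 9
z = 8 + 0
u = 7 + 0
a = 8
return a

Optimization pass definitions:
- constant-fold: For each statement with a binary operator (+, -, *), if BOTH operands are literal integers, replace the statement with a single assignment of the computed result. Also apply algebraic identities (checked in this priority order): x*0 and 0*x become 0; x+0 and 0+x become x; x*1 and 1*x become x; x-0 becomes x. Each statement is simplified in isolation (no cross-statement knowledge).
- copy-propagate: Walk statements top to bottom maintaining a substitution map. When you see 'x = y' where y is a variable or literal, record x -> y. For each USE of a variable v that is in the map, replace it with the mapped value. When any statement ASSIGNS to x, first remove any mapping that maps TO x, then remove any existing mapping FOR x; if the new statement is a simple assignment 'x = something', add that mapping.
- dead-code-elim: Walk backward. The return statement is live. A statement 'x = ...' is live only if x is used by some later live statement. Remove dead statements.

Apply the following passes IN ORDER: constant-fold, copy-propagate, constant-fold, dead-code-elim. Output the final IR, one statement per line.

Answer: return 8

Derivation:
Initial IR:
  t = 9
  z = 8 + 0
  u = 7 + 0
  a = 8
  return a
After constant-fold (5 stmts):
  t = 9
  z = 8
  u = 7
  a = 8
  return a
After copy-propagate (5 stmts):
  t = 9
  z = 8
  u = 7
  a = 8
  return 8
After constant-fold (5 stmts):
  t = 9
  z = 8
  u = 7
  a = 8
  return 8
After dead-code-elim (1 stmts):
  return 8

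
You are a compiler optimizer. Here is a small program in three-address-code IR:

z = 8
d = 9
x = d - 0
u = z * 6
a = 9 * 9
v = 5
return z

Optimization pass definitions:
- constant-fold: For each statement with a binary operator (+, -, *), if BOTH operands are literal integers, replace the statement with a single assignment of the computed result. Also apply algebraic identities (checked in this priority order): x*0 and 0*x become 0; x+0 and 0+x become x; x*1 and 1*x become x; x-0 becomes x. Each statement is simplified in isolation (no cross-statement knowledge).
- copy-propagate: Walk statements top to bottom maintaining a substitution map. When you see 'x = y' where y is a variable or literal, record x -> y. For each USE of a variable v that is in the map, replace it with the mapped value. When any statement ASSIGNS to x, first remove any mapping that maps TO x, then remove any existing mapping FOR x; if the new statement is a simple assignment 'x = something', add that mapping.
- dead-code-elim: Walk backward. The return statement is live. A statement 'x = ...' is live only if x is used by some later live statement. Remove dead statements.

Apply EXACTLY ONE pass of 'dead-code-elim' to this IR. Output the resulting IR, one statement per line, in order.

Applying dead-code-elim statement-by-statement:
  [7] return z  -> KEEP (return); live=['z']
  [6] v = 5  -> DEAD (v not live)
  [5] a = 9 * 9  -> DEAD (a not live)
  [4] u = z * 6  -> DEAD (u not live)
  [3] x = d - 0  -> DEAD (x not live)
  [2] d = 9  -> DEAD (d not live)
  [1] z = 8  -> KEEP; live=[]
Result (2 stmts):
  z = 8
  return z

Answer: z = 8
return z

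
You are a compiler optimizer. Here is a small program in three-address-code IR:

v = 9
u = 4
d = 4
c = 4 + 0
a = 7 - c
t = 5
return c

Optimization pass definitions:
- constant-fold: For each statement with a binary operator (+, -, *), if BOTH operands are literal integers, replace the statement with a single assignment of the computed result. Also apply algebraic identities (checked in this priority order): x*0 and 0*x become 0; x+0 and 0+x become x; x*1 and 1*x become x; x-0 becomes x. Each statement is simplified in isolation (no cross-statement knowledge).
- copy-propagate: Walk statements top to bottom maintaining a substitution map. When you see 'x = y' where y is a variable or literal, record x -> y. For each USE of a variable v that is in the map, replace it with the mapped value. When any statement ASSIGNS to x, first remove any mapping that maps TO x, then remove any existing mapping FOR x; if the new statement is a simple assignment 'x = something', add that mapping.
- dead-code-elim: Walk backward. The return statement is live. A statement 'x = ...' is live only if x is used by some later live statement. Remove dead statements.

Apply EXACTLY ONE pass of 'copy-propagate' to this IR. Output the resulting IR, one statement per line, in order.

Answer: v = 9
u = 4
d = 4
c = 4 + 0
a = 7 - c
t = 5
return c

Derivation:
Applying copy-propagate statement-by-statement:
  [1] v = 9  (unchanged)
  [2] u = 4  (unchanged)
  [3] d = 4  (unchanged)
  [4] c = 4 + 0  (unchanged)
  [5] a = 7 - c  (unchanged)
  [6] t = 5  (unchanged)
  [7] return c  (unchanged)
Result (7 stmts):
  v = 9
  u = 4
  d = 4
  c = 4 + 0
  a = 7 - c
  t = 5
  return c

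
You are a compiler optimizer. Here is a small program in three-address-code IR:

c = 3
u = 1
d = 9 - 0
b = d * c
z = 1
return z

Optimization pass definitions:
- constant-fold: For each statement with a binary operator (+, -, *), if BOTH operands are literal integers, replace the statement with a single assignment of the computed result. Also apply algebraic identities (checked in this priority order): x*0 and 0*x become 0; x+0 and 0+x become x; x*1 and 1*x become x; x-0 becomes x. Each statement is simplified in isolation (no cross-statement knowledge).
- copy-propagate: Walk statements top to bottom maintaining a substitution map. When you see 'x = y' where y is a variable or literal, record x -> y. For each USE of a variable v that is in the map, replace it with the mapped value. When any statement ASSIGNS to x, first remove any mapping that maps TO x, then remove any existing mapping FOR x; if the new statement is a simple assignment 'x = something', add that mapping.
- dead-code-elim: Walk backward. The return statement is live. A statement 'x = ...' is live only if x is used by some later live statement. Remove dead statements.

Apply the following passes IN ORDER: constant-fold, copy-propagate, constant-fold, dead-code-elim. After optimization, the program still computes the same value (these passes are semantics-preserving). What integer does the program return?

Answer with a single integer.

Initial IR:
  c = 3
  u = 1
  d = 9 - 0
  b = d * c
  z = 1
  return z
After constant-fold (6 stmts):
  c = 3
  u = 1
  d = 9
  b = d * c
  z = 1
  return z
After copy-propagate (6 stmts):
  c = 3
  u = 1
  d = 9
  b = 9 * 3
  z = 1
  return 1
After constant-fold (6 stmts):
  c = 3
  u = 1
  d = 9
  b = 27
  z = 1
  return 1
After dead-code-elim (1 stmts):
  return 1
Evaluate:
  c = 3  =>  c = 3
  u = 1  =>  u = 1
  d = 9 - 0  =>  d = 9
  b = d * c  =>  b = 27
  z = 1  =>  z = 1
  return z = 1

Answer: 1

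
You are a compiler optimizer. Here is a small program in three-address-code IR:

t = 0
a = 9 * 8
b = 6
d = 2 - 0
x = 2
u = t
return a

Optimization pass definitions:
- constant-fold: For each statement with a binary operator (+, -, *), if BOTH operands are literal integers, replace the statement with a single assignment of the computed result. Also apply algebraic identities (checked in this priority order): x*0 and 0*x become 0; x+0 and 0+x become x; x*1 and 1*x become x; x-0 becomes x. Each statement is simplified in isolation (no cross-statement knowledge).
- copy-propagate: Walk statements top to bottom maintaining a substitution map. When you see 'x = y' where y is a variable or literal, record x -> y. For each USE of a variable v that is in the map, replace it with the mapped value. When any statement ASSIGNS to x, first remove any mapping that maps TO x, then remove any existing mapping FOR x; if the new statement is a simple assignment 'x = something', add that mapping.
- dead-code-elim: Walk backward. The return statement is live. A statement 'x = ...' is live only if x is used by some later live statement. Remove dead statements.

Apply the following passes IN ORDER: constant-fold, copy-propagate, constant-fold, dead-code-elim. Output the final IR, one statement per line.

Answer: return 72

Derivation:
Initial IR:
  t = 0
  a = 9 * 8
  b = 6
  d = 2 - 0
  x = 2
  u = t
  return a
After constant-fold (7 stmts):
  t = 0
  a = 72
  b = 6
  d = 2
  x = 2
  u = t
  return a
After copy-propagate (7 stmts):
  t = 0
  a = 72
  b = 6
  d = 2
  x = 2
  u = 0
  return 72
After constant-fold (7 stmts):
  t = 0
  a = 72
  b = 6
  d = 2
  x = 2
  u = 0
  return 72
After dead-code-elim (1 stmts):
  return 72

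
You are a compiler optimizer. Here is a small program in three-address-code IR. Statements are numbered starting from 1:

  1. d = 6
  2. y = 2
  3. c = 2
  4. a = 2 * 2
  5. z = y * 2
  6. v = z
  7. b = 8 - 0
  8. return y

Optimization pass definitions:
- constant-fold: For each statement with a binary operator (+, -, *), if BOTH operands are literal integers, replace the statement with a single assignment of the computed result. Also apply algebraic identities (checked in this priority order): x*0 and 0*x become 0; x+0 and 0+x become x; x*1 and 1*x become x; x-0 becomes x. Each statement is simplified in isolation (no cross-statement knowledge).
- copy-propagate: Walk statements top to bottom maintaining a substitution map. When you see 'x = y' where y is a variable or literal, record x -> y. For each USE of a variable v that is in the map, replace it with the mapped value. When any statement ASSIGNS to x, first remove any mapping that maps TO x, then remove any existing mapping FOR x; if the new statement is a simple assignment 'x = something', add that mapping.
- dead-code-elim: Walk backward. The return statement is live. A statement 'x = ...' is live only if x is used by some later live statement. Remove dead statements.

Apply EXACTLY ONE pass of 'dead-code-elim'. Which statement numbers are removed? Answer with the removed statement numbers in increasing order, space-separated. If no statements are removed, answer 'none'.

Backward liveness scan:
Stmt 1 'd = 6': DEAD (d not in live set [])
Stmt 2 'y = 2': KEEP (y is live); live-in = []
Stmt 3 'c = 2': DEAD (c not in live set ['y'])
Stmt 4 'a = 2 * 2': DEAD (a not in live set ['y'])
Stmt 5 'z = y * 2': DEAD (z not in live set ['y'])
Stmt 6 'v = z': DEAD (v not in live set ['y'])
Stmt 7 'b = 8 - 0': DEAD (b not in live set ['y'])
Stmt 8 'return y': KEEP (return); live-in = ['y']
Removed statement numbers: [1, 3, 4, 5, 6, 7]
Surviving IR:
  y = 2
  return y

Answer: 1 3 4 5 6 7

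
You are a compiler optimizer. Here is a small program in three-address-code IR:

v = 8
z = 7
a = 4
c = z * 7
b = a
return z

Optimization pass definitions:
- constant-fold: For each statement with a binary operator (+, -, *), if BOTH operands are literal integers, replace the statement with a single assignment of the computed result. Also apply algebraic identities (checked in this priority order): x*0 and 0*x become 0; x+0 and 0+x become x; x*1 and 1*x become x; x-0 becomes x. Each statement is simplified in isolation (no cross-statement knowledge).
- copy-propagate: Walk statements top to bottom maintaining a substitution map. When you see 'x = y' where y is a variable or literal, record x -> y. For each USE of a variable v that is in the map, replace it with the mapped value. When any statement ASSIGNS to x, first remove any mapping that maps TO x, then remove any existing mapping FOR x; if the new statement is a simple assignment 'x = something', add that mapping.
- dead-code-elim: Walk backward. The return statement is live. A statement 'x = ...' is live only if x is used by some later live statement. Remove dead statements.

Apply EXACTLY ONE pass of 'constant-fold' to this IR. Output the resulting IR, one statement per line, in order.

Answer: v = 8
z = 7
a = 4
c = z * 7
b = a
return z

Derivation:
Applying constant-fold statement-by-statement:
  [1] v = 8  (unchanged)
  [2] z = 7  (unchanged)
  [3] a = 4  (unchanged)
  [4] c = z * 7  (unchanged)
  [5] b = a  (unchanged)
  [6] return z  (unchanged)
Result (6 stmts):
  v = 8
  z = 7
  a = 4
  c = z * 7
  b = a
  return z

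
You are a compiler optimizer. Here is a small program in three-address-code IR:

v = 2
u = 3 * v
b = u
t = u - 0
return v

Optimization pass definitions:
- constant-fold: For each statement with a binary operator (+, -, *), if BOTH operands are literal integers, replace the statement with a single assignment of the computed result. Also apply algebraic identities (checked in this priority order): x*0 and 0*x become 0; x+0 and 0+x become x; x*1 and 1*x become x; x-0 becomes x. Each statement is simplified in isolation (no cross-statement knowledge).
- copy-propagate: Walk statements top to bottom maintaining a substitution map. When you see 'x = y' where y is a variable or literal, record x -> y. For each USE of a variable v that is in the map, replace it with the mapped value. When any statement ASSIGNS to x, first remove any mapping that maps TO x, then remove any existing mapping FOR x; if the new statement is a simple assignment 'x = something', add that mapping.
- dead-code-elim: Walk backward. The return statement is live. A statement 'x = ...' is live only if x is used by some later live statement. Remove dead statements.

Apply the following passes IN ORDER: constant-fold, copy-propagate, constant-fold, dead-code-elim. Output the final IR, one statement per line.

Answer: return 2

Derivation:
Initial IR:
  v = 2
  u = 3 * v
  b = u
  t = u - 0
  return v
After constant-fold (5 stmts):
  v = 2
  u = 3 * v
  b = u
  t = u
  return v
After copy-propagate (5 stmts):
  v = 2
  u = 3 * 2
  b = u
  t = u
  return 2
After constant-fold (5 stmts):
  v = 2
  u = 6
  b = u
  t = u
  return 2
After dead-code-elim (1 stmts):
  return 2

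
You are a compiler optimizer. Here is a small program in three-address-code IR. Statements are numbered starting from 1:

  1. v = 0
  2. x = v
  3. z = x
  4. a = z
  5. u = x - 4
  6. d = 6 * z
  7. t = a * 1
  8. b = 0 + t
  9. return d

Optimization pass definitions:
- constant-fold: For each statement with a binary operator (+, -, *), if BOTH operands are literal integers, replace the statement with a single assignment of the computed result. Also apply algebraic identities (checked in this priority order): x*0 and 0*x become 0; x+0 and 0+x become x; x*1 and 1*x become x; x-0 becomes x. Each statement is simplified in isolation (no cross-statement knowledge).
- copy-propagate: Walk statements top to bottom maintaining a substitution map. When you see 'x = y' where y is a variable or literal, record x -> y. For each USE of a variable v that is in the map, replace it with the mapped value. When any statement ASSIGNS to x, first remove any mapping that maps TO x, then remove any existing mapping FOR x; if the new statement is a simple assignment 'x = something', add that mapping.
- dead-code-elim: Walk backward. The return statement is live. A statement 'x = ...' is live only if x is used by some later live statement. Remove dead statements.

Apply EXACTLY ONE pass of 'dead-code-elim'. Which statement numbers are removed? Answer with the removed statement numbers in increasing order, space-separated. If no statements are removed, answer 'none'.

Answer: 4 5 7 8

Derivation:
Backward liveness scan:
Stmt 1 'v = 0': KEEP (v is live); live-in = []
Stmt 2 'x = v': KEEP (x is live); live-in = ['v']
Stmt 3 'z = x': KEEP (z is live); live-in = ['x']
Stmt 4 'a = z': DEAD (a not in live set ['z'])
Stmt 5 'u = x - 4': DEAD (u not in live set ['z'])
Stmt 6 'd = 6 * z': KEEP (d is live); live-in = ['z']
Stmt 7 't = a * 1': DEAD (t not in live set ['d'])
Stmt 8 'b = 0 + t': DEAD (b not in live set ['d'])
Stmt 9 'return d': KEEP (return); live-in = ['d']
Removed statement numbers: [4, 5, 7, 8]
Surviving IR:
  v = 0
  x = v
  z = x
  d = 6 * z
  return d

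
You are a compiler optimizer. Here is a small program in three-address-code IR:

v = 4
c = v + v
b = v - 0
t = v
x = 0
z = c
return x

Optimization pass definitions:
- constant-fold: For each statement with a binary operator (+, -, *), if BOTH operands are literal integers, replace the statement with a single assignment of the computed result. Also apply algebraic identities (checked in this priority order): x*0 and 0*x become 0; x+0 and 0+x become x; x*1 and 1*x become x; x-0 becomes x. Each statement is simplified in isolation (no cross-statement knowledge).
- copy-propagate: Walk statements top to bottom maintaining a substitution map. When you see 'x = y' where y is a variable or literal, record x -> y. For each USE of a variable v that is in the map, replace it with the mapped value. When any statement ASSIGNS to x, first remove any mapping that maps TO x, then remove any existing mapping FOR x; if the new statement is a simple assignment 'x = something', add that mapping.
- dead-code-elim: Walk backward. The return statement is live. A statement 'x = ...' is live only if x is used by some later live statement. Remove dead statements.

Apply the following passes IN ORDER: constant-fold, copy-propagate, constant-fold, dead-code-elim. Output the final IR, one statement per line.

Initial IR:
  v = 4
  c = v + v
  b = v - 0
  t = v
  x = 0
  z = c
  return x
After constant-fold (7 stmts):
  v = 4
  c = v + v
  b = v
  t = v
  x = 0
  z = c
  return x
After copy-propagate (7 stmts):
  v = 4
  c = 4 + 4
  b = 4
  t = 4
  x = 0
  z = c
  return 0
After constant-fold (7 stmts):
  v = 4
  c = 8
  b = 4
  t = 4
  x = 0
  z = c
  return 0
After dead-code-elim (1 stmts):
  return 0

Answer: return 0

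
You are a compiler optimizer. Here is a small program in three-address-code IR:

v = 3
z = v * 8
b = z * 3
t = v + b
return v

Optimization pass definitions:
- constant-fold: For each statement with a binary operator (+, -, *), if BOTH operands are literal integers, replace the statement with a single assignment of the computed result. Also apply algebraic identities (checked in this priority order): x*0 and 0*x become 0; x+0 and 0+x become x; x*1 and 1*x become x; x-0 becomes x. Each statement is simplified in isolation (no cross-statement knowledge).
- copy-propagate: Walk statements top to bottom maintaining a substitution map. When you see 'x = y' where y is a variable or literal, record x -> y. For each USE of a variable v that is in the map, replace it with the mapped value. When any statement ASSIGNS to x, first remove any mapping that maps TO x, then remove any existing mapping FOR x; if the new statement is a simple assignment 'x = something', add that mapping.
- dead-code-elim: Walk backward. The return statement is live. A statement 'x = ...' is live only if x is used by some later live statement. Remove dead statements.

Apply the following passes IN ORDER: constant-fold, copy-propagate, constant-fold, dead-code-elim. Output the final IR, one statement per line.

Initial IR:
  v = 3
  z = v * 8
  b = z * 3
  t = v + b
  return v
After constant-fold (5 stmts):
  v = 3
  z = v * 8
  b = z * 3
  t = v + b
  return v
After copy-propagate (5 stmts):
  v = 3
  z = 3 * 8
  b = z * 3
  t = 3 + b
  return 3
After constant-fold (5 stmts):
  v = 3
  z = 24
  b = z * 3
  t = 3 + b
  return 3
After dead-code-elim (1 stmts):
  return 3

Answer: return 3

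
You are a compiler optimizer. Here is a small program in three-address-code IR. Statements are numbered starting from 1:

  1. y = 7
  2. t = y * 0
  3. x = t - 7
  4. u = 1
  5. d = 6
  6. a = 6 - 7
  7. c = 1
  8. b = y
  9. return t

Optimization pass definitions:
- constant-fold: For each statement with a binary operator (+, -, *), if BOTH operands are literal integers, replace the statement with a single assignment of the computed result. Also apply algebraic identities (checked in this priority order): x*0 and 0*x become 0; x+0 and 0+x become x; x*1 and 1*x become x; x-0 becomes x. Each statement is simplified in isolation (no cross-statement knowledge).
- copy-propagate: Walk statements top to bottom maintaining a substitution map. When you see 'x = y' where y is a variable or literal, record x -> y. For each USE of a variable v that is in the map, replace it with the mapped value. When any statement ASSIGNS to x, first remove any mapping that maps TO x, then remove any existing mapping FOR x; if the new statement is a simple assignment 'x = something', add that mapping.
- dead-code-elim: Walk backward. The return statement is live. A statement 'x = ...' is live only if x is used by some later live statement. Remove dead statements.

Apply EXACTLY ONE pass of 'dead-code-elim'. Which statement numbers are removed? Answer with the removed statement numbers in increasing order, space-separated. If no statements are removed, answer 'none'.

Backward liveness scan:
Stmt 1 'y = 7': KEEP (y is live); live-in = []
Stmt 2 't = y * 0': KEEP (t is live); live-in = ['y']
Stmt 3 'x = t - 7': DEAD (x not in live set ['t'])
Stmt 4 'u = 1': DEAD (u not in live set ['t'])
Stmt 5 'd = 6': DEAD (d not in live set ['t'])
Stmt 6 'a = 6 - 7': DEAD (a not in live set ['t'])
Stmt 7 'c = 1': DEAD (c not in live set ['t'])
Stmt 8 'b = y': DEAD (b not in live set ['t'])
Stmt 9 'return t': KEEP (return); live-in = ['t']
Removed statement numbers: [3, 4, 5, 6, 7, 8]
Surviving IR:
  y = 7
  t = y * 0
  return t

Answer: 3 4 5 6 7 8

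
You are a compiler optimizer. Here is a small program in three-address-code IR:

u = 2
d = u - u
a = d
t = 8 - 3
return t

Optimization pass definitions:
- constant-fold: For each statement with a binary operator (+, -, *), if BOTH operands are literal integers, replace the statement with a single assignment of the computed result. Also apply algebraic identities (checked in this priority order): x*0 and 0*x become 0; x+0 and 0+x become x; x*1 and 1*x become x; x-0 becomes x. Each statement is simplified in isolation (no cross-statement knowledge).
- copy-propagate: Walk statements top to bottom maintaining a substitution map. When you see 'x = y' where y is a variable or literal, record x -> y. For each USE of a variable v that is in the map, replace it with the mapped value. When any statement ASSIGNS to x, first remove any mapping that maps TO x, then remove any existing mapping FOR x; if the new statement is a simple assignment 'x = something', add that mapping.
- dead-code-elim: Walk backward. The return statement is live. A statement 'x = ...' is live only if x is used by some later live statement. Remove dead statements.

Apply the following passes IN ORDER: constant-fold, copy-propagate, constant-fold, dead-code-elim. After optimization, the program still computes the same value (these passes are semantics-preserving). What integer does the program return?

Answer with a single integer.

Answer: 5

Derivation:
Initial IR:
  u = 2
  d = u - u
  a = d
  t = 8 - 3
  return t
After constant-fold (5 stmts):
  u = 2
  d = u - u
  a = d
  t = 5
  return t
After copy-propagate (5 stmts):
  u = 2
  d = 2 - 2
  a = d
  t = 5
  return 5
After constant-fold (5 stmts):
  u = 2
  d = 0
  a = d
  t = 5
  return 5
After dead-code-elim (1 stmts):
  return 5
Evaluate:
  u = 2  =>  u = 2
  d = u - u  =>  d = 0
  a = d  =>  a = 0
  t = 8 - 3  =>  t = 5
  return t = 5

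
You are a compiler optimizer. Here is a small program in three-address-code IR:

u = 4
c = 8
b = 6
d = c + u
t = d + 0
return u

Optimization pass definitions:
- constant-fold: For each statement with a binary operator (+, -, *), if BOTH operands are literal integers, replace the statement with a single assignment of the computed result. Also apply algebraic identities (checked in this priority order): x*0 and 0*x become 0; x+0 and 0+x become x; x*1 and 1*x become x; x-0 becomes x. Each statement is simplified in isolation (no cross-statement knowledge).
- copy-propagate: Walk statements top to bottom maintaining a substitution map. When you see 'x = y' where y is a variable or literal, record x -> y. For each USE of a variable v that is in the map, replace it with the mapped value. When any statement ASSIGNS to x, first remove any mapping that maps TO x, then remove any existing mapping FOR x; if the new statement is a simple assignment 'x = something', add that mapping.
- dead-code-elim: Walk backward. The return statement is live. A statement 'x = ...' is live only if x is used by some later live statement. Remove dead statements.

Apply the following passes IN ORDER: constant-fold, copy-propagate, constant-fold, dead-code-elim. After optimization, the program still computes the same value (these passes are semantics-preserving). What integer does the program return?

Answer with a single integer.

Initial IR:
  u = 4
  c = 8
  b = 6
  d = c + u
  t = d + 0
  return u
After constant-fold (6 stmts):
  u = 4
  c = 8
  b = 6
  d = c + u
  t = d
  return u
After copy-propagate (6 stmts):
  u = 4
  c = 8
  b = 6
  d = 8 + 4
  t = d
  return 4
After constant-fold (6 stmts):
  u = 4
  c = 8
  b = 6
  d = 12
  t = d
  return 4
After dead-code-elim (1 stmts):
  return 4
Evaluate:
  u = 4  =>  u = 4
  c = 8  =>  c = 8
  b = 6  =>  b = 6
  d = c + u  =>  d = 12
  t = d + 0  =>  t = 12
  return u = 4

Answer: 4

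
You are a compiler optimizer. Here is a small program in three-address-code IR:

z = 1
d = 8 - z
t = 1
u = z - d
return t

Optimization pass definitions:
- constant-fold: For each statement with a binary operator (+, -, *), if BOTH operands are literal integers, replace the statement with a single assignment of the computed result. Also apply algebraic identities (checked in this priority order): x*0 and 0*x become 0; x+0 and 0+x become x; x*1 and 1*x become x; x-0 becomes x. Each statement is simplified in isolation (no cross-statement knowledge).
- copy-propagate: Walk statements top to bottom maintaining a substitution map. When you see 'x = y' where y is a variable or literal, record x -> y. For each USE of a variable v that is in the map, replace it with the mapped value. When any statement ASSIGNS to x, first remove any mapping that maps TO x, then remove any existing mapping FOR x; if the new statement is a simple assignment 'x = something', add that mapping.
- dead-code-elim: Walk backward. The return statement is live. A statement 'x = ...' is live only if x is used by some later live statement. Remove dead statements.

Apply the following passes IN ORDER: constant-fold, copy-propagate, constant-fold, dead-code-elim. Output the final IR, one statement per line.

Answer: return 1

Derivation:
Initial IR:
  z = 1
  d = 8 - z
  t = 1
  u = z - d
  return t
After constant-fold (5 stmts):
  z = 1
  d = 8 - z
  t = 1
  u = z - d
  return t
After copy-propagate (5 stmts):
  z = 1
  d = 8 - 1
  t = 1
  u = 1 - d
  return 1
After constant-fold (5 stmts):
  z = 1
  d = 7
  t = 1
  u = 1 - d
  return 1
After dead-code-elim (1 stmts):
  return 1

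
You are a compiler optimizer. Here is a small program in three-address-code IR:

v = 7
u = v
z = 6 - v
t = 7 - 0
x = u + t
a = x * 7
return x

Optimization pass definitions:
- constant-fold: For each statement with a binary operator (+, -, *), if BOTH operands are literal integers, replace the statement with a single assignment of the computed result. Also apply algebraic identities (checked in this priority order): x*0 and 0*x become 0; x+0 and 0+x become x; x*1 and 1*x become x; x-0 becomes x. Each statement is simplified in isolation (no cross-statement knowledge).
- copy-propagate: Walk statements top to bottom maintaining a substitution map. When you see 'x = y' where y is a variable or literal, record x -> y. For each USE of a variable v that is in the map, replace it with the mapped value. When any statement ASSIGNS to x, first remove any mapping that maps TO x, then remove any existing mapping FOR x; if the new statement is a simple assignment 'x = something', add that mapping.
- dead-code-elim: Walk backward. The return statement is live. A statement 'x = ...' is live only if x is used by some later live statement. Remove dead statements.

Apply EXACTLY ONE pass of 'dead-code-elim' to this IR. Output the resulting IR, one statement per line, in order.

Answer: v = 7
u = v
t = 7 - 0
x = u + t
return x

Derivation:
Applying dead-code-elim statement-by-statement:
  [7] return x  -> KEEP (return); live=['x']
  [6] a = x * 7  -> DEAD (a not live)
  [5] x = u + t  -> KEEP; live=['t', 'u']
  [4] t = 7 - 0  -> KEEP; live=['u']
  [3] z = 6 - v  -> DEAD (z not live)
  [2] u = v  -> KEEP; live=['v']
  [1] v = 7  -> KEEP; live=[]
Result (5 stmts):
  v = 7
  u = v
  t = 7 - 0
  x = u + t
  return x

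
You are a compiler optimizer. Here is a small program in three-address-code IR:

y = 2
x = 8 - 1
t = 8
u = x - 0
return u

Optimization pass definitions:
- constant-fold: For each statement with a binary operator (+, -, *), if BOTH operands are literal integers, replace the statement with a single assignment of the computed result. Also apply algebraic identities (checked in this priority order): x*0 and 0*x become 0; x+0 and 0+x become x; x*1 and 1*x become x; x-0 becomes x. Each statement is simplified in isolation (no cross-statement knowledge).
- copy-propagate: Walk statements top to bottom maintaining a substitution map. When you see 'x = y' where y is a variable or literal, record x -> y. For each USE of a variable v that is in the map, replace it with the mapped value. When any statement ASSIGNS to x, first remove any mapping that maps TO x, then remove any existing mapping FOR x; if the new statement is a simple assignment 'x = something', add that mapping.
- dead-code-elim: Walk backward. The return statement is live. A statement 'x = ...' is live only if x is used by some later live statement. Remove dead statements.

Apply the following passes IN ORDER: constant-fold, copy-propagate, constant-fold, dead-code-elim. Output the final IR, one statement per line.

Answer: return 7

Derivation:
Initial IR:
  y = 2
  x = 8 - 1
  t = 8
  u = x - 0
  return u
After constant-fold (5 stmts):
  y = 2
  x = 7
  t = 8
  u = x
  return u
After copy-propagate (5 stmts):
  y = 2
  x = 7
  t = 8
  u = 7
  return 7
After constant-fold (5 stmts):
  y = 2
  x = 7
  t = 8
  u = 7
  return 7
After dead-code-elim (1 stmts):
  return 7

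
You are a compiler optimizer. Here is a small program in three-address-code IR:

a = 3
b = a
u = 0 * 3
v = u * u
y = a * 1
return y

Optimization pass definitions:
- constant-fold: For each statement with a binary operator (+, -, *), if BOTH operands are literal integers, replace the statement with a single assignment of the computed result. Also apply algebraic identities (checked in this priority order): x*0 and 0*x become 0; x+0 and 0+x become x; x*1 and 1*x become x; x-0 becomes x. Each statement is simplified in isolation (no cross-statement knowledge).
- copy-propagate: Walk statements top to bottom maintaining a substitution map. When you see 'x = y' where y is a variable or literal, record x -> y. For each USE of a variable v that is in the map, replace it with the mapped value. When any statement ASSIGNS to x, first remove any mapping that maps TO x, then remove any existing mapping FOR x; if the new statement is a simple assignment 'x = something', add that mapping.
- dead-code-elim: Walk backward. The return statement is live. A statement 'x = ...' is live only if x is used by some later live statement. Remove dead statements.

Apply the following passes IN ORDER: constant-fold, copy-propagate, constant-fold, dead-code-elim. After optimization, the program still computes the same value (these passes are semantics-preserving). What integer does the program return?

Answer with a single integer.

Initial IR:
  a = 3
  b = a
  u = 0 * 3
  v = u * u
  y = a * 1
  return y
After constant-fold (6 stmts):
  a = 3
  b = a
  u = 0
  v = u * u
  y = a
  return y
After copy-propagate (6 stmts):
  a = 3
  b = 3
  u = 0
  v = 0 * 0
  y = 3
  return 3
After constant-fold (6 stmts):
  a = 3
  b = 3
  u = 0
  v = 0
  y = 3
  return 3
After dead-code-elim (1 stmts):
  return 3
Evaluate:
  a = 3  =>  a = 3
  b = a  =>  b = 3
  u = 0 * 3  =>  u = 0
  v = u * u  =>  v = 0
  y = a * 1  =>  y = 3
  return y = 3

Answer: 3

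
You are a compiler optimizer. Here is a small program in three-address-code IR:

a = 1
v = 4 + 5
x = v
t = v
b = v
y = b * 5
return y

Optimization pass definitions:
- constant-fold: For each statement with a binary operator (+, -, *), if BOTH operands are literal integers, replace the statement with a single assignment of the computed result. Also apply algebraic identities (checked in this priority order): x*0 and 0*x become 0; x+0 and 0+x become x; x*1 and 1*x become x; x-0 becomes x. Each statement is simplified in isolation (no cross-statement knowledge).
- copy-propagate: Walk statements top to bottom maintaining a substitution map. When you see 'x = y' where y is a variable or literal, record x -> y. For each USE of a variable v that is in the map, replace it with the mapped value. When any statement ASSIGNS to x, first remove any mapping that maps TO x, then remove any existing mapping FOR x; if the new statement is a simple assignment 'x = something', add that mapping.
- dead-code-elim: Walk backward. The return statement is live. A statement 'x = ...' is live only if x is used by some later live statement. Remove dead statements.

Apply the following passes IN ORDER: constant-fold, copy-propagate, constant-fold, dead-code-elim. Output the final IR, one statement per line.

Answer: y = 45
return y

Derivation:
Initial IR:
  a = 1
  v = 4 + 5
  x = v
  t = v
  b = v
  y = b * 5
  return y
After constant-fold (7 stmts):
  a = 1
  v = 9
  x = v
  t = v
  b = v
  y = b * 5
  return y
After copy-propagate (7 stmts):
  a = 1
  v = 9
  x = 9
  t = 9
  b = 9
  y = 9 * 5
  return y
After constant-fold (7 stmts):
  a = 1
  v = 9
  x = 9
  t = 9
  b = 9
  y = 45
  return y
After dead-code-elim (2 stmts):
  y = 45
  return y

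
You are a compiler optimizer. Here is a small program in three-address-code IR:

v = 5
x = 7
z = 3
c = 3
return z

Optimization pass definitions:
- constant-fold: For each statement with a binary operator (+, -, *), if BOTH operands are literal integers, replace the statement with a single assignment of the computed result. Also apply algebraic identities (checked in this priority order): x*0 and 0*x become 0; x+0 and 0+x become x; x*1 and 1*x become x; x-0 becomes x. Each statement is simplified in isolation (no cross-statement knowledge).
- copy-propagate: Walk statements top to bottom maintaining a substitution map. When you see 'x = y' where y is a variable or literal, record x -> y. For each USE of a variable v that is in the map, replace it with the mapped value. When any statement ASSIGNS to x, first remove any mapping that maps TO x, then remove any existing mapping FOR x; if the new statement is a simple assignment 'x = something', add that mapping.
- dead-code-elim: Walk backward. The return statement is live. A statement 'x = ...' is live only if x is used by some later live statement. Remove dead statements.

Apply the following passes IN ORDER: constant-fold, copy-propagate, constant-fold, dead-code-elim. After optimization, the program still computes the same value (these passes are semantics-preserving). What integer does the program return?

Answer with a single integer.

Initial IR:
  v = 5
  x = 7
  z = 3
  c = 3
  return z
After constant-fold (5 stmts):
  v = 5
  x = 7
  z = 3
  c = 3
  return z
After copy-propagate (5 stmts):
  v = 5
  x = 7
  z = 3
  c = 3
  return 3
After constant-fold (5 stmts):
  v = 5
  x = 7
  z = 3
  c = 3
  return 3
After dead-code-elim (1 stmts):
  return 3
Evaluate:
  v = 5  =>  v = 5
  x = 7  =>  x = 7
  z = 3  =>  z = 3
  c = 3  =>  c = 3
  return z = 3

Answer: 3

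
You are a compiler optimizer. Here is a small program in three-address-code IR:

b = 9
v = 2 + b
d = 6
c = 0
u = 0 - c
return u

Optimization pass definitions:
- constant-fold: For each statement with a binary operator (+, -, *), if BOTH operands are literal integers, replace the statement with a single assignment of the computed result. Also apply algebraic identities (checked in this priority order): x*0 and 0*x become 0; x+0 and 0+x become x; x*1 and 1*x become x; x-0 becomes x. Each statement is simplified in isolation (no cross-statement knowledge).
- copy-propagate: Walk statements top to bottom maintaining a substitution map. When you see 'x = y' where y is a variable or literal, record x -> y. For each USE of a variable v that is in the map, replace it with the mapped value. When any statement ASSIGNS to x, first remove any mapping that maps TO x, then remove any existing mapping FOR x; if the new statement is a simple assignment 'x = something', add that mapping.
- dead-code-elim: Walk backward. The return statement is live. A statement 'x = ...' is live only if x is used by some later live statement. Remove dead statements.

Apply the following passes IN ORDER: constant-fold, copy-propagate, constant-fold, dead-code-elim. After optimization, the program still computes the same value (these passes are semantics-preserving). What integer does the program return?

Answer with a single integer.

Answer: 0

Derivation:
Initial IR:
  b = 9
  v = 2 + b
  d = 6
  c = 0
  u = 0 - c
  return u
After constant-fold (6 stmts):
  b = 9
  v = 2 + b
  d = 6
  c = 0
  u = 0 - c
  return u
After copy-propagate (6 stmts):
  b = 9
  v = 2 + 9
  d = 6
  c = 0
  u = 0 - 0
  return u
After constant-fold (6 stmts):
  b = 9
  v = 11
  d = 6
  c = 0
  u = 0
  return u
After dead-code-elim (2 stmts):
  u = 0
  return u
Evaluate:
  b = 9  =>  b = 9
  v = 2 + b  =>  v = 11
  d = 6  =>  d = 6
  c = 0  =>  c = 0
  u = 0 - c  =>  u = 0
  return u = 0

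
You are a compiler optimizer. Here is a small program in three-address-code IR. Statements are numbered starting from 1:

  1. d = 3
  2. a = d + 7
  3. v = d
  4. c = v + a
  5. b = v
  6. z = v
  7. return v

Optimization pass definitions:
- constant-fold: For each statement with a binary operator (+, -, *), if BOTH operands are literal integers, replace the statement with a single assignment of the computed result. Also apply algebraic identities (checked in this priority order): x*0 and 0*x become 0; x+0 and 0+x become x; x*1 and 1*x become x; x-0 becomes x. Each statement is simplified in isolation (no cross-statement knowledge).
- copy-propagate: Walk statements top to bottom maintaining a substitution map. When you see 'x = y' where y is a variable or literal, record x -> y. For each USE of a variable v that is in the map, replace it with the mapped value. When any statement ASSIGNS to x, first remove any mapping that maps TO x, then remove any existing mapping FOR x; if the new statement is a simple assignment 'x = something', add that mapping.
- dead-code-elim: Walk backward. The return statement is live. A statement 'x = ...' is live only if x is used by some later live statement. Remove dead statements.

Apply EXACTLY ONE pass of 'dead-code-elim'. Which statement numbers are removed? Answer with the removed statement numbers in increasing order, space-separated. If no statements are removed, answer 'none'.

Backward liveness scan:
Stmt 1 'd = 3': KEEP (d is live); live-in = []
Stmt 2 'a = d + 7': DEAD (a not in live set ['d'])
Stmt 3 'v = d': KEEP (v is live); live-in = ['d']
Stmt 4 'c = v + a': DEAD (c not in live set ['v'])
Stmt 5 'b = v': DEAD (b not in live set ['v'])
Stmt 6 'z = v': DEAD (z not in live set ['v'])
Stmt 7 'return v': KEEP (return); live-in = ['v']
Removed statement numbers: [2, 4, 5, 6]
Surviving IR:
  d = 3
  v = d
  return v

Answer: 2 4 5 6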